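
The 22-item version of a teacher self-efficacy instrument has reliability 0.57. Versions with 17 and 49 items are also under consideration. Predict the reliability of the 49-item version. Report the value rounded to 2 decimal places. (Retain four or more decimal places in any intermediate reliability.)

0.75

Only the ratio of lengths matters: n = 49/22 = 2.2273
r_{49} = n·r / (1 + (n − 1)·r) = 1.2696 / 1.6996 ≈ 0.7470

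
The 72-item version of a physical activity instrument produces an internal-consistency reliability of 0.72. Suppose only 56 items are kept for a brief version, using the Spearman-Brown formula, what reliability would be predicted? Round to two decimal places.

Length ratio n = 56/72 = 0.7778
Spearman-Brown: r_new = n·r / (1 + (n − 1)·r)
r_new = (0.7778 × 0.72) / (1 + (0.7778 − 1) × 0.72)
r_new = 0.5600 / 0.8400 ≈ 0.6667

0.67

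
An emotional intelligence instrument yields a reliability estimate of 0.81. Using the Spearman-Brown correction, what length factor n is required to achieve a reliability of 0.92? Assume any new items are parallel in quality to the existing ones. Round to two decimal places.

2.70

n = [0.92 × 0.19] / [0.81 × 0.08]
  = 0.1748 / 0.0648 = 2.6975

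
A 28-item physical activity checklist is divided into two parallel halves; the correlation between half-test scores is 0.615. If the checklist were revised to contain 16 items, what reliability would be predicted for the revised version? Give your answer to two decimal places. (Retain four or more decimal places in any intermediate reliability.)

0.65

First correct the split-half correlation to full-test reliability: r_full = 2 × 0.615 / (1 + 0.615) ≈ 0.7616
Length factor from 28 to 16 items: n = 16/28 = 0.5714
r_new = n·r_full / (1 + (n − 1)·r_full) = 0.4352 / 0.6736 ≈ 0.6461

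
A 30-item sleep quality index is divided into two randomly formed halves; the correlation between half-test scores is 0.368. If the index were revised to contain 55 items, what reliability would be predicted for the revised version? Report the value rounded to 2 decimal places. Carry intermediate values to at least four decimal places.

0.68

Spearman-Brown correction (n = 2): r_full = 2·0.368/(1 + 0.368) = 0.5380
Then adjust to 55 items: n = 55/30 = 1.8333
r_new = n·r_full / (1 + (n − 1)·r_full) = 0.9863 / 1.4483 ≈ 0.6810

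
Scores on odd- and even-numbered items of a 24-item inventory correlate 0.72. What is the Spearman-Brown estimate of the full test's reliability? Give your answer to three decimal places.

The full test is twice the length of either half (n = 2).
r_full = 2r_hh / (1 + r_hh) = 2 × 0.72 / (1 + 0.72)
r_full = 1.4400 / 1.7200 ≈ 0.8372

0.837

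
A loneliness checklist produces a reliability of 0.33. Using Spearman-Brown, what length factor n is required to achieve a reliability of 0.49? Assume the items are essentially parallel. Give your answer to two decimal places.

1.95

Spearman-Brown solved for the length factor n:
n = r_target (1 − r_old) / [ r_old (1 − r_target) ]
n = [0.49 × 0.67] / [0.33 × 0.51]
  = 0.3283 / 0.1683 = 1.9507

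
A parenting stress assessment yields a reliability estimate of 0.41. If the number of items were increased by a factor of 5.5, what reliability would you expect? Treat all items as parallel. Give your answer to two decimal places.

r_new = 5.5·0.41 / [1 + (5.5 − 1)·0.41]
     = 2.2550 / 2.8450 = 0.7926

0.79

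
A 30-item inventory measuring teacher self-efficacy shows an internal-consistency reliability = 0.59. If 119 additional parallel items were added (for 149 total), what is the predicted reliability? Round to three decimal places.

0.877

The new length is 149/30 = 4.9667 times the old.
r_new = (4.9667 × 0.59) / (1 + (4.9667 − 1) × 0.59)
     = 2.9304 / 3.3404 = 0.8773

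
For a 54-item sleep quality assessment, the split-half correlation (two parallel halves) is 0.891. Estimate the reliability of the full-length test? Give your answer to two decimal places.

The full test is twice the length of either half (n = 2).
r_full = 2(0.891) / (1 + 0.891)
r_full = 1.7820 / 1.8910 ≈ 0.9424

0.94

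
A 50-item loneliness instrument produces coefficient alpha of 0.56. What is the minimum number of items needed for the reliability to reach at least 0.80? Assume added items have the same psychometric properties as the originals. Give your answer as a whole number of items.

n = 0.80(1 − 0.56) / [0.56(1 − 0.80)]
  = 0.3520 / 0.1120 = 3.1429
So the test needs 3.1429 × 50 ≈ 157.15 items; rounding up, 158.

158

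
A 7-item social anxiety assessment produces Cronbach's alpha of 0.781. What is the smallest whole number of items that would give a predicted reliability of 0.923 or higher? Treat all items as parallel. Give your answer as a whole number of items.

24

n = [0.923 × 0.219] / [0.781 × 0.077]
n = 0.202137 / 0.060137 ≈ 3.3613
So the test needs 3.3613 × 7 ≈ 23.53 items; rounding up, 24.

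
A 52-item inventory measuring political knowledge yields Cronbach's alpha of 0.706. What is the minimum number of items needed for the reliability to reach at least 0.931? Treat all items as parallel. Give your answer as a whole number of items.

293

Spearman-Brown solved for the length factor n:
n = r_target (1 − r_old) / [ r_old (1 − r_target) ]
n = 0.931(1 − 0.706) / [0.706(1 − 0.931)]
n = 0.273714 / 0.048714 ≈ 5.6188
Items needed = n × 52 = 5.6188 × 52 ≈ 292.18 → round up to 293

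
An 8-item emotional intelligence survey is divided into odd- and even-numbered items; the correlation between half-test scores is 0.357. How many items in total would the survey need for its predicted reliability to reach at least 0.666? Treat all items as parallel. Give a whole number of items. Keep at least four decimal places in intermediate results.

15

Corrected full-test reliability: r_full = 2 × 0.357 / (1 + 0.357) ≈ 0.5262
n = r_tgt(1 − r_full) / [r_full(1 − r_tgt)] = 0.666 × 0.4738 / (0.5262 × 0.334) ≈ 1.7954
Required items = 1.7954 × 8 = 14.36, so 15 items.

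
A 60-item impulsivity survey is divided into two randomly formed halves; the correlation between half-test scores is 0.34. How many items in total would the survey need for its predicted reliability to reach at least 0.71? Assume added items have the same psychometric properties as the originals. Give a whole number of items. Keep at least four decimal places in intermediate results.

Corrected full-test reliability: r_full = 2 × 0.34 / (1 + 0.34) ≈ 0.5075
Solve Spearman-Brown for n: n = 0.71(1 − 0.5075) / [0.5075(1 − 0.71)] = 2.3759
Required items = 2.3759 × 60 = 142.55, so 143 items.

143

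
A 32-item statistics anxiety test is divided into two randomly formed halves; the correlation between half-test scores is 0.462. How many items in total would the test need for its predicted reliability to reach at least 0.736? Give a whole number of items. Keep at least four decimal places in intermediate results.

Corrected full-test reliability: r_full = 2 × 0.462 / (1 + 0.462) ≈ 0.6320
Solve Spearman-Brown for n: n = 0.736(1 − 0.6320) / [0.6320(1 − 0.736)] = 1.6233
Required items = 1.6233 × 32 = 51.95, so 52 items.

52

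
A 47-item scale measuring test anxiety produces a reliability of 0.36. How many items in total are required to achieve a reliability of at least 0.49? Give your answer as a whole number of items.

Rearranging the Spearman-Brown formula for n,
n = r*(1 − r) / [ r (1 − r*) ]
n = 0.49 × (1 − 0.36) / [ 0.36 × (1 − 0.49) ]
  = 0.3136 / 0.1836 = 1.7081
So the test needs 1.7081 × 47 ≈ 80.28 items; rounding up, 81.

81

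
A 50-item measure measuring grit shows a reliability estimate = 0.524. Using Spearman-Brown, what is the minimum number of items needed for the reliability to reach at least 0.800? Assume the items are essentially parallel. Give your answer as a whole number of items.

182

n = 0.800(1 − 0.524) / [0.524(1 − 0.800)]
  = 0.380800 / 0.104800 = 3.6336
Items needed = n × 50 = 3.6336 × 50 ≈ 181.68 → round up to 182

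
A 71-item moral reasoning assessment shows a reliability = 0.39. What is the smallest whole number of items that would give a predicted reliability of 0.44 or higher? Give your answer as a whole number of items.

n = 0.44 × (1 − 0.39) / [ 0.39 × (1 − 0.44) ]
n = 0.2684 / 0.2184 ≈ 1.2289
1.2289 × 71 = 87.25 → 88 items

88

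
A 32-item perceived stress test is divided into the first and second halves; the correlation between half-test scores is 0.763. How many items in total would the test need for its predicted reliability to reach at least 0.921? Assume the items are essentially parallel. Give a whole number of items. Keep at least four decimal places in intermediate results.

r_full = 2(0.763)/(1 + 0.763) = 0.8656
Solve Spearman-Brown for n: n = 0.921(1 − 0.8656) / [0.8656(1 − 0.921)] = 1.8101
Required items = 1.8101 × 32 = 57.92, so 58 items.

58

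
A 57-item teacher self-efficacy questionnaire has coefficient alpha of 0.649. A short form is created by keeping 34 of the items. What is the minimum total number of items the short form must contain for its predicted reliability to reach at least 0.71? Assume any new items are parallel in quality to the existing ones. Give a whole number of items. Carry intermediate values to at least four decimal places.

Short-form reliability: n = 34/57 = 0.5965; r_34 = n·r/(1+(n−1)r) ≈ 0.5245
Then solve for n' with r_old = 0.5245, r_target = 0.71: n' = 0.71(1 − 0.5245)/[0.5245(1 − 0.71)] = 2.2196
Items = 2.2196 × 34 ≈ 75.47 → 76

76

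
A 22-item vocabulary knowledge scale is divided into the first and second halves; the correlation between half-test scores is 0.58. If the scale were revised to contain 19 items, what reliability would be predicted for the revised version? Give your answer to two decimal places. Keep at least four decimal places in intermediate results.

First correct the split-half correlation to full-test reliability: r_full = 2 × 0.58 / (1 + 0.58) ≈ 0.7342
Length factor from 22 to 19 items: n = 19/22 = 0.8636
r_new = n·r_full / (1 + (n − 1)·r_full) = 0.6341 / 0.8999 ≈ 0.7046

0.70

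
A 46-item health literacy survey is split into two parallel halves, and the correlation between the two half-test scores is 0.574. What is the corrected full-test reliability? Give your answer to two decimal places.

The full test is twice the length of either half (n = 2).
r_full = 2(0.574) / (1 + 0.574)
r_full = 1.1480 / 1.5740 ≈ 0.7294

0.73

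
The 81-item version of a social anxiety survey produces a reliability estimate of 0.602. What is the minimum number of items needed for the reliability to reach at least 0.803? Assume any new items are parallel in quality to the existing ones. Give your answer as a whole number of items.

n = 0.803 × (1 − 0.602) / [ 0.602 × (1 − 0.803) ]
n = 0.319594 / 0.118594 ≈ 2.6949
2.6949 × 81 = 218.29 → 219 items

219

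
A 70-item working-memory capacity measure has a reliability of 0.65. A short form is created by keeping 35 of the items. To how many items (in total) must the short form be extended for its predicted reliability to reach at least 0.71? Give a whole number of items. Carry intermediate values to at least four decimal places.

First, r for the 35-item form: n = 35/70 = 0.5000, so r_35 = 0.5000·0.65/(1 + (0.5000 − 1)·0.65) = 0.4815
Then solve for n' with r_old = 0.4815, r_target = 0.71: n' = 0.71(1 − 0.4815)/[0.4815(1 − 0.71)] = 2.6364
Total items = 2.6364 × 35 = 92.27, rounded up to 93.

93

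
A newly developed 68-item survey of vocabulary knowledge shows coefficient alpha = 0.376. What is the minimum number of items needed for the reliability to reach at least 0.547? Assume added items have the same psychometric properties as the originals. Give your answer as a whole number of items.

n = 0.547(1 − 0.376) / [0.376(1 − 0.547)]
n = 0.341328 / 0.170328 ≈ 2.0039
Items needed = n × 68 = 2.0039 × 68 ≈ 136.27 → round up to 137

137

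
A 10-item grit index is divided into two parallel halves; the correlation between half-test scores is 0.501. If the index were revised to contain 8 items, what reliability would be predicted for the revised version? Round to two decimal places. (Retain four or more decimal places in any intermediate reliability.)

Spearman-Brown correction (n = 2): r_full = 2·0.501/(1 + 0.501) = 0.6676
Length factor from 10 to 8 items: n = 8/10 = 0.8000
r_new = n·r_full / (1 + (n − 1)·r_full) = 0.5341 / 0.8665 ≈ 0.6164

0.62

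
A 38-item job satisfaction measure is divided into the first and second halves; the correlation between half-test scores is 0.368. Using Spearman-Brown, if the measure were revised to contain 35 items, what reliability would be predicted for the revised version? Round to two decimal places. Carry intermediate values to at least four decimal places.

0.52

First correct the split-half correlation to full-test reliability: r_full = 2 × 0.368 / (1 + 0.368) ≈ 0.5380
Then adjust to 35 items: n = 35/38 = 0.9211
r_new = n·r_full / (1 + (n − 1)·r_full) = 0.4956 / 0.9576 ≈ 0.5175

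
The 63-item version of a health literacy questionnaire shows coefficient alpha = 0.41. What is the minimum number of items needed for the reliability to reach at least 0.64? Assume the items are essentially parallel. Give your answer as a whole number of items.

162

Invert Spearman-Brown to solve for n:
n = r*(1 − r) / [ r (1 − r*) ]
n = [0.64 × 0.59] / [0.41 × 0.36]
n = 0.3776 / 0.1476 ≈ 2.5583
So the test needs 2.5583 × 63 ≈ 161.17 items; rounding up, 162.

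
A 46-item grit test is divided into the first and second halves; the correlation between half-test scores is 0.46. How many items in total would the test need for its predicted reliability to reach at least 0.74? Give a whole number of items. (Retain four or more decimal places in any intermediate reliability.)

77

Corrected full-test reliability: r_full = 2 × 0.46 / (1 + 0.46) ≈ 0.6301
Solve Spearman-Brown for n: n = 0.74(1 − 0.6301) / [0.6301(1 − 0.74)] = 1.6708
Required items = 1.6708 × 46 = 76.86, so 77 items.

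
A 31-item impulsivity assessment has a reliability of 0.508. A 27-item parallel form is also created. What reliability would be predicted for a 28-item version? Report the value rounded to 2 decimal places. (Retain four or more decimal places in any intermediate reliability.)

Only the ratio of lengths matters: n = 28/31 = 0.9032
r_{28} = n·r / (1 + (n − 1)·r) = 0.4588 / 0.9508 ≈ 0.4825

0.48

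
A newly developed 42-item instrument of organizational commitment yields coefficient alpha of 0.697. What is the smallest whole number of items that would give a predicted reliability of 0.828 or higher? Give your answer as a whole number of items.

Invert Spearman-Brown to solve for n:
n = r_target (1 − r_old) / [ r_old (1 − r_target) ]
n = [0.828 × 0.303] / [0.697 × 0.172]
  = 0.250884 / 0.119884 = 2.0927
Items needed = n × 42 = 2.0927 × 42 ≈ 87.89 → round up to 88

88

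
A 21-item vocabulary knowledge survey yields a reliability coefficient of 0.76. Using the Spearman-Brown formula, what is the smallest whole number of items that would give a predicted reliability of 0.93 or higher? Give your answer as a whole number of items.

89

Rearranging the Spearman-Brown formula for n,
n = r*(1 − r) / [ r (1 − r*) ]
n = 0.93(1 − 0.76) / [0.76(1 − 0.93)]
  = 0.2232 / 0.0532 = 4.1955
Items needed = n × 21 = 4.1955 × 21 ≈ 88.11 → round up to 89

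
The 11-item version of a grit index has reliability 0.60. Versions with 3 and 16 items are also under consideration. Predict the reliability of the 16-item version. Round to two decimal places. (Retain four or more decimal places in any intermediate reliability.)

Only the ratio of lengths matters: n = 16/11 = 1.4545
r_{16} = n·r / (1 + (n − 1)·r) = 0.8727 / 1.2727 ≈ 0.6857

0.69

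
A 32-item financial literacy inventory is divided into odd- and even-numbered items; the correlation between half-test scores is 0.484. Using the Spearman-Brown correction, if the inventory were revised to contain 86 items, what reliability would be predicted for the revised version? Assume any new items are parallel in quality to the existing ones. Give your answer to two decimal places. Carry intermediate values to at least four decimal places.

0.83

Spearman-Brown correction (n = 2): r_full = 2·0.484/(1 + 0.484) = 0.6523
Length factor from 32 to 86 items: n = 86/32 = 2.6875
r_new = n·r_full / (1 + (n − 1)·r_full) = 1.7531 / 2.1008 ≈ 0.8345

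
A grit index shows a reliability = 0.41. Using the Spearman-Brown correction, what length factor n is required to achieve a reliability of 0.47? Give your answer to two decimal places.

n = [0.47 × 0.59] / [0.41 × 0.53]
n = 0.2773 / 0.2173 ≈ 1.2761

1.28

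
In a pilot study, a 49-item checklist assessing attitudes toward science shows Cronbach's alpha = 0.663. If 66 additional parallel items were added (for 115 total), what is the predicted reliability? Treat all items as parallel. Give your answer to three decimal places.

0.822

Length ratio n = 115/49 = 2.3469
Spearman-Brown: r_new = n·r / (1 + (n − 1)·r)
r_new = 2.3469·0.663 / [1 + (2.3469 − 1)·0.663]
     = 1.5560 / 1.8930 = 0.8220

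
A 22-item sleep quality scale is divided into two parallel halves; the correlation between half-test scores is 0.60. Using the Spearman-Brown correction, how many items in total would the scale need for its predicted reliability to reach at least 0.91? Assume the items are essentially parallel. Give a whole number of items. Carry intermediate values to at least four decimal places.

r_full = 2(0.60)/(1 + 0.60) = 0.7500
n = r_tgt(1 − r_full) / [r_full(1 − r_tgt)] = 0.91 × 0.2500 / (0.7500 × 0.09) ≈ 3.3704
Required items = 3.3704 × 22 = 74.15, so 75 items.

75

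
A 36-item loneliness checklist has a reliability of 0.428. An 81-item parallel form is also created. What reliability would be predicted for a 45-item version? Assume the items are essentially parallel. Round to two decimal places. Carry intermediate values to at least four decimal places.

0.48

The 81-item form is not needed; work directly from the 36-item form with n = 45/36 = 1.2500.
r_{45} = n·r / (1 + (n − 1)·r) = 0.5350 / 1.1070 ≈ 0.4833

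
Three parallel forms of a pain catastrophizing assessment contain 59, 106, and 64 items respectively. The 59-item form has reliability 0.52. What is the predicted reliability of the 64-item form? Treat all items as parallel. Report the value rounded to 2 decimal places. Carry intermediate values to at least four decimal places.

The 106-item form is not needed; work directly from the 59-item form with n = 64/59 = 1.0847.
r_{64} = n·r / (1 + (n − 1)·r) = 0.5640 / 1.0440 ≈ 0.5402

0.54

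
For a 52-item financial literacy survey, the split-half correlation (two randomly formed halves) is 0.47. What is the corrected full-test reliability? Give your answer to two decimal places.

The full test is twice the length of either half (n = 2).
r_full = 2(0.47) / (1 + 0.47)
r_full = 0.9400 / 1.4700 ≈ 0.6395

0.64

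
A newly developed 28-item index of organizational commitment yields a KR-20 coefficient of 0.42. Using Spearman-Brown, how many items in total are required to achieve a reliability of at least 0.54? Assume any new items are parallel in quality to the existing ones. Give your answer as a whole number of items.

Spearman-Brown solved for the length factor n:
n = r*(1 − r) / [ r (1 − r*) ]
n = 0.54 × (1 − 0.42) / [ 0.42 × (1 − 0.54) ]
  = 0.3132 / 0.1932 = 1.6211
1.6211 × 28 = 45.39 → 46 items

46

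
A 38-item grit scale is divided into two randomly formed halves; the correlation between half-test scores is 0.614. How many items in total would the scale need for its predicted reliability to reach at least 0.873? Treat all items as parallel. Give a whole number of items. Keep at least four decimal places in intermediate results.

r_full = 2(0.614)/(1 + 0.614) = 0.7608
Solve Spearman-Brown for n: n = 0.873(1 − 0.7608) / [0.7608(1 − 0.873)] = 2.1612
Required items = 2.1612 × 38 = 82.13, so 83 items.

83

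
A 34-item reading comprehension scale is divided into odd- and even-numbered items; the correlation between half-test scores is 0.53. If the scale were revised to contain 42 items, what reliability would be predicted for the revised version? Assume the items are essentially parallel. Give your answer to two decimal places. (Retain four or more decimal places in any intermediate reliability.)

First correct the split-half correlation to full-test reliability: r_full = 2 × 0.53 / (1 + 0.53) ≈ 0.6928
Length factor from 34 to 42 items: n = 42/34 = 1.2353
r_new = n·r_full / (1 + (n − 1)·r_full) = 0.8558 / 1.1630 ≈ 0.7359

0.74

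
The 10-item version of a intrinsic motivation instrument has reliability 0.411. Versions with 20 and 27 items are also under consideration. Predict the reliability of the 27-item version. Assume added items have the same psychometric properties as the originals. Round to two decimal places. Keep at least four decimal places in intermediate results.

0.65

The 20-item form is not needed; work directly from the 10-item form with n = 27/10 = 2.7000.
r_{27} = n·r / (1 + (n − 1)·r) = 1.1097 / 1.6987 ≈ 0.6533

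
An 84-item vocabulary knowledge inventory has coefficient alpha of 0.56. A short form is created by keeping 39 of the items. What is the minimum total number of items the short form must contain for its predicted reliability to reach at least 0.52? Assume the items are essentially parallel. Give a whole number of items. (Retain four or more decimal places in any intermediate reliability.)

72

Short-form reliability: n = 39/84 = 0.4643; r_39 = n·r/(1+(n−1)r) ≈ 0.3714
Length factor from the short form to reach 0.52: n' = 0.52(1 − 0.3714) / [0.3714(1 − 0.52)] ≈ 1.8336
Items = 1.8336 × 39 ≈ 71.51 → 72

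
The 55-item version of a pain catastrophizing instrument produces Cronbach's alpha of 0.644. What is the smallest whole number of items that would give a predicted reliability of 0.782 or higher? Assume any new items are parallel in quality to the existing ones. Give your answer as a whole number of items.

n = 0.782(1 − 0.644) / [0.644(1 − 0.782)]
n = 0.278392 / 0.140392 ≈ 1.9830
Items needed = n × 55 = 1.9830 × 55 ≈ 109.07 → round up to 110

110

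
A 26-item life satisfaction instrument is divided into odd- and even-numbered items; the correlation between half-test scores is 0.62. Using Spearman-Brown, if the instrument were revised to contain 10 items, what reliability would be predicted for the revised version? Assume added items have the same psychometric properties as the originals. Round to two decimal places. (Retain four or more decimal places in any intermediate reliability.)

0.56

First correct the split-half correlation to full-test reliability: r_full = 2 × 0.62 / (1 + 0.62) ≈ 0.7654
Then adjust to 10 items: n = 10/26 = 0.3846
r_new = n·r_full / (1 + (n − 1)·r_full) = 0.2944 / 0.5290 ≈ 0.5565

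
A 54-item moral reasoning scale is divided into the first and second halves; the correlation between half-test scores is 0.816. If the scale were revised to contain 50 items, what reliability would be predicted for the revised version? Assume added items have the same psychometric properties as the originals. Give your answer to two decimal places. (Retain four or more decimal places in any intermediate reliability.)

0.89

Full-test reliability from the split-half r: r_full = 2(0.816)/(1 + 0.816) = 0.8987
Length factor from 54 to 50 items: n = 50/54 = 0.9259
r_new = n·r_full / (1 + (n − 1)·r_full) = 0.8321 / 0.9334 ≈ 0.8915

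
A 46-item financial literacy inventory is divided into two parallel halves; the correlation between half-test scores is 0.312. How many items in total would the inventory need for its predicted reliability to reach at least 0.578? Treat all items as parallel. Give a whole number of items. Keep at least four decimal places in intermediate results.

r_full = 2(0.312)/(1 + 0.312) = 0.4756
n = r_tgt(1 − r_full) / [r_full(1 − r_tgt)] = 0.578 × 0.5244 / (0.4756 × 0.422) ≈ 1.5102
Required items = 1.5102 × 46 = 69.47, so 70 items.

70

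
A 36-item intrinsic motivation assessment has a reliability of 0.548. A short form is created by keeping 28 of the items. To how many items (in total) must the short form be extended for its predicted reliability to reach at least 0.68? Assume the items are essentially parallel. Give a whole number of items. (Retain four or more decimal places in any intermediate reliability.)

First, r for the 28-item form: n = 28/36 = 0.7778, so r_28 = 0.7778·0.548/(1 + (0.7778 − 1)·0.548) = 0.4853
Then solve for n' with r_old = 0.4853, r_target = 0.68: n' = 0.68(1 − 0.4853)/[0.4853(1 − 0.68)] = 2.2537
Items = 2.2537 × 28 ≈ 63.10 → 64

64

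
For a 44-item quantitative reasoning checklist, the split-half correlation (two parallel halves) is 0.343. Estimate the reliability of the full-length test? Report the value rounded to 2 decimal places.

0.51

Apply the Spearman-Brown correction with n = 2:
r_full = 2r_hh / (1 + r_hh) = 2 × 0.343 / (1 + 0.343)
r_full = 0.6860 / 1.3430 ≈ 0.5108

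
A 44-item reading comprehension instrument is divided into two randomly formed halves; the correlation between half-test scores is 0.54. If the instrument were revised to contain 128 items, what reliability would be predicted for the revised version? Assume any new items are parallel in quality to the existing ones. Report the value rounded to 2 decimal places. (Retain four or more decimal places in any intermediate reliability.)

0.87

First correct the split-half correlation to full-test reliability: r_full = 2 × 0.54 / (1 + 0.54) ≈ 0.7013
Length factor from 44 to 128 items: n = 128/44 = 2.9091
r_new = n·r_full / (1 + (n − 1)·r_full) = 2.0402 / 2.3389 ≈ 0.8723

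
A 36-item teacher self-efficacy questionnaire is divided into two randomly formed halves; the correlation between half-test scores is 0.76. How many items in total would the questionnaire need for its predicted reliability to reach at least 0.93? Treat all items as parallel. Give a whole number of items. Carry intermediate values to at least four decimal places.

r_full = 2(0.76)/(1 + 0.76) = 0.8636
Solve Spearman-Brown for n: n = 0.93(1 − 0.8636) / [0.8636(1 − 0.93)] = 2.0984
Required items = 2.0984 × 36 = 75.54, so 76 items.

76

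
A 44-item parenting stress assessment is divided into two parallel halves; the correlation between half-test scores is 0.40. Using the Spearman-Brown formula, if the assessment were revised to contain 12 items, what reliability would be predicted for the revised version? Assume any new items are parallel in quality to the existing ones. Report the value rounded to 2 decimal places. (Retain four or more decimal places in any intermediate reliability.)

Full-test reliability from the split-half r: r_full = 2(0.40)/(1 + 0.40) = 0.5714
Then adjust to 12 items: n = 12/44 = 0.2727
r_new = n·r_full / (1 + (n − 1)·r_full) = 0.1558 / 0.5844 ≈ 0.2666

0.27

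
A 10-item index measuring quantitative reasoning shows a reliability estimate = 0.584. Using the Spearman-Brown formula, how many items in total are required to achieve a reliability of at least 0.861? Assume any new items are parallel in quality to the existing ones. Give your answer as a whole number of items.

n = 0.861 × (1 − 0.584) / [ 0.584 × (1 − 0.861) ]
  = 0.358176 / 0.081176 = 4.4123
So the test needs 4.4123 × 10 ≈ 44.12 items; rounding up, 45.

45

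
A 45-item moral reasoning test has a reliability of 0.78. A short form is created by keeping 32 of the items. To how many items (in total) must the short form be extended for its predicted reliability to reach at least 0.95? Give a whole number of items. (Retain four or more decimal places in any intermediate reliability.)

242

Short-form reliability: n = 32/45 = 0.7111; r_32 = n·r/(1+(n−1)r) ≈ 0.7160
Length factor from the short form to reach 0.95: n' = 0.95(1 − 0.7160) / [0.7160(1 − 0.95)] ≈ 7.5363
Items = 7.5363 × 32 ≈ 241.16 → 242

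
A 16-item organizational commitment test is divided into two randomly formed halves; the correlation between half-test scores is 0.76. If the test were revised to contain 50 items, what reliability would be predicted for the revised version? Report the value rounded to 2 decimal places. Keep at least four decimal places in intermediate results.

0.95

Full-test reliability from the split-half r: r_full = 2(0.76)/(1 + 0.76) = 0.8636
Then adjust to 50 items: n = 50/16 = 3.1250
r_new = n·r_full / (1 + (n − 1)·r_full) = 2.6987 / 2.8352 ≈ 0.9519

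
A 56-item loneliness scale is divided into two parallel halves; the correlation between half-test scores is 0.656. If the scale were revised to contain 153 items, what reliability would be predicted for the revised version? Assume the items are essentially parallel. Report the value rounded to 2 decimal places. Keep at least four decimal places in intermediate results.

0.91

First correct the split-half correlation to full-test reliability: r_full = 2 × 0.656 / (1 + 0.656) ≈ 0.7923
Then adjust to 153 items: n = 153/56 = 2.7321
r_new = n·r_full / (1 + (n − 1)·r_full) = 2.1646 / 2.3723 ≈ 0.9124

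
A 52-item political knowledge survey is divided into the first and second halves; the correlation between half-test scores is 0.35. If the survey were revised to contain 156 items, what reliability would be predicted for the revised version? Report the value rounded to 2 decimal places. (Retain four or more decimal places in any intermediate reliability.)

0.76

Spearman-Brown correction (n = 2): r_full = 2·0.35/(1 + 0.35) = 0.5185
Then adjust to 156 items: n = 156/52 = 3.0000
r_new = n·r_full / (1 + (n − 1)·r_full) = 1.5555 / 2.0370 ≈ 0.7636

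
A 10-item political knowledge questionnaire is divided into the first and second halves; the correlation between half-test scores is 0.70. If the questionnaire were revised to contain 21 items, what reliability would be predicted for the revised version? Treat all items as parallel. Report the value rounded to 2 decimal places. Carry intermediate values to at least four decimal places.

0.91

First correct the split-half correlation to full-test reliability: r_full = 2 × 0.70 / (1 + 0.70) ≈ 0.8235
Length factor from 10 to 21 items: n = 21/10 = 2.1000
r_new = n·r_full / (1 + (n − 1)·r_full) = 1.7294 / 1.9059 ≈ 0.9074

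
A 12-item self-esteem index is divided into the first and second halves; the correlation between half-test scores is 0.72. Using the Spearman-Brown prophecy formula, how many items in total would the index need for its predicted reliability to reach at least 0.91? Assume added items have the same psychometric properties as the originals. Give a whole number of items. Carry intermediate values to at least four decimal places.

Corrected full-test reliability: r_full = 2 × 0.72 / (1 + 0.72) ≈ 0.8372
Solve Spearman-Brown for n: n = 0.91(1 − 0.8372) / [0.8372(1 − 0.91)] = 1.9662
Items = 1.9662 × 12 ≈ 23.59 → 24

24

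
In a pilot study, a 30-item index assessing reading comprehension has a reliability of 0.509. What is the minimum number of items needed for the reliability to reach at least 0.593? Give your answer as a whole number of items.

Spearman-Brown solved for the length factor n:
n = r*(1 − r) / [ r (1 − r*) ]
n = [0.593 × 0.491] / [0.509 × 0.407]
n = 0.291163 / 0.207163 ≈ 1.4055
So the test needs 1.4055 × 30 ≈ 42.16 items; rounding up, 43.

43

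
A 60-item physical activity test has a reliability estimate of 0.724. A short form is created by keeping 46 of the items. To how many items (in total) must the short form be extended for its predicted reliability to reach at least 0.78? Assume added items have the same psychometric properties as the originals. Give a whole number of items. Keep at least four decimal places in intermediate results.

First, r for the 46-item form: n = 46/60 = 0.7667, so r_46 = 0.7667·0.724/(1 + (0.7667 − 1)·0.724) = 0.6679
Length factor from the short form to reach 0.78: n' = 0.78(1 − 0.6679) / [0.6679(1 − 0.78)] ≈ 1.7629
Total items = 1.7629 × 46 = 81.09, rounded up to 82.

82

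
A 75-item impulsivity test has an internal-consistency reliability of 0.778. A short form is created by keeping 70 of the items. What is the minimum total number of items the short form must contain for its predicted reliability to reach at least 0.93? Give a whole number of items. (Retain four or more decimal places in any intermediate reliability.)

285

Short-form reliability: n = 70/75 = 0.9333; r_70 = n·r/(1+(n−1)r) ≈ 0.7658
Then solve for n' with r_old = 0.7658, r_target = 0.93: n' = 0.93(1 − 0.7658)/[0.7658(1 − 0.93)] = 4.0631
Items = 4.0631 × 70 ≈ 284.42 → 285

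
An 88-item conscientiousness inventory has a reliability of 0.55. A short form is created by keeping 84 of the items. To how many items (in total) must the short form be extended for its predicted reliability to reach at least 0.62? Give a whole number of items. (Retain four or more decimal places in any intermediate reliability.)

Short-form reliability: n = 84/88 = 0.9545; r_84 = n·r/(1+(n−1)r) ≈ 0.5384
Length factor from the short form to reach 0.62: n' = 0.62(1 − 0.5384) / [0.5384(1 − 0.62)] ≈ 1.3988
Items = 1.3988 × 84 ≈ 117.50 → 118

118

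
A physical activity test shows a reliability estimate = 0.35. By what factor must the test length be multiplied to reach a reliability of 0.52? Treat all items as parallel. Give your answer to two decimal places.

2.01

Spearman-Brown solved for the length factor n:
n = r_target (1 − r_old) / [ r_old (1 − r_target) ]
n = [0.52 × 0.65] / [0.35 × 0.48]
n = 0.3380 / 0.1680 ≈ 2.0119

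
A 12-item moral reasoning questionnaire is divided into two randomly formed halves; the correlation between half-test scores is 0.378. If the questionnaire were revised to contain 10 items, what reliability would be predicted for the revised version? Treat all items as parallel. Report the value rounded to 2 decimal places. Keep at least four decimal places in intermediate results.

Full-test reliability from the split-half r: r_full = 2(0.378)/(1 + 0.378) = 0.5486
Length factor from 12 to 10 items: n = 10/12 = 0.8333
r_new = n·r_full / (1 + (n − 1)·r_full) = 0.4571 / 0.9085 ≈ 0.5031

0.50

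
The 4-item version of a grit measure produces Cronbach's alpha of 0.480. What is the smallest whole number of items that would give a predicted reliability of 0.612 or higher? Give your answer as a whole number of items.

7

Spearman-Brown solved for the length factor n:
n = r_target (1 − r_old) / [ r_old (1 − r_target) ]
n = 0.612(1 − 0.480) / [0.480(1 − 0.612)]
  = 0.318240 / 0.186240 = 1.7088
1.7088 × 4 = 6.84 → 7 items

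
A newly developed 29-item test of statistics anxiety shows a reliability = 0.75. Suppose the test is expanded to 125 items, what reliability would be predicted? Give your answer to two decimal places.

0.93

n = 125/29 = 4.3103
r_new = (4.3103 × 0.75) / (1 + (4.3103 − 1) × 0.75)
     = 3.2327 / 3.4827 = 0.9282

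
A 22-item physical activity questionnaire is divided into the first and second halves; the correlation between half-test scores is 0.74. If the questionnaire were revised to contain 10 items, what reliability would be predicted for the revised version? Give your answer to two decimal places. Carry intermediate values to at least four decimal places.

First correct the split-half correlation to full-test reliability: r_full = 2 × 0.74 / (1 + 0.74) ≈ 0.8506
Then adjust to 10 items: n = 10/22 = 0.4545
r_new = n·r_full / (1 + (n − 1)·r_full) = 0.3866 / 0.5360 ≈ 0.7213

0.72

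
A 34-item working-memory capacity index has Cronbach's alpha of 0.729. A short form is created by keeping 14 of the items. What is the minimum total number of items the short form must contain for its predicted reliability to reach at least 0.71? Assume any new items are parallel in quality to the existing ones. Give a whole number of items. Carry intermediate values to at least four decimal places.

31

Short-form reliability: n = 14/34 = 0.4118; r_14 = n·r/(1+(n−1)r) ≈ 0.5256
Then solve for n' with r_old = 0.5256, r_target = 0.71: n' = 0.71(1 − 0.5256)/[0.5256(1 − 0.71)] = 2.2098
Total items = 2.2098 × 14 = 30.94, rounded up to 31.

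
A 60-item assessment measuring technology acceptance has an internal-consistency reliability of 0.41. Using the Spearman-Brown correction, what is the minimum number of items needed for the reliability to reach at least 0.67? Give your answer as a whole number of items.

176

Rearranging the Spearman-Brown formula for n,
n = r_target (1 − r_old) / [ r_old (1 − r_target) ]
n = [0.67 × 0.59] / [0.41 × 0.33]
  = 0.3953 / 0.1353 = 2.9217
So the test needs 2.9217 × 60 ≈ 175.30 items; rounding up, 176.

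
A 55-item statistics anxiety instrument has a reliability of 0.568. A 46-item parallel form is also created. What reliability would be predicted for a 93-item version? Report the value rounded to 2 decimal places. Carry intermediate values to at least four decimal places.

0.69

Only the ratio of lengths matters: n = 93/55 = 1.6909
r_{93} = n·r / (1 + (n − 1)·r) = 0.9604 / 1.3924 ≈ 0.6897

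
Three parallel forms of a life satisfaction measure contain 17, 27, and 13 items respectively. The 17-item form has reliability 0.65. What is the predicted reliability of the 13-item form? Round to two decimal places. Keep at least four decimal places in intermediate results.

Only the ratio of lengths matters: n = 13/17 = 0.7647
r_{13} = n·r / (1 + (n − 1)·r) = 0.4971 / 0.8471 ≈ 0.5868

0.59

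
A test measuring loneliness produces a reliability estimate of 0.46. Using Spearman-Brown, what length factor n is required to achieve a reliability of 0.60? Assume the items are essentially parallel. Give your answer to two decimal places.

Rearranging the Spearman-Brown formula for n,
n = r*(1 − r) / [ r (1 − r*) ]
n = 0.60 × (1 − 0.46) / [ 0.46 × (1 − 0.60) ]
  = 0.3240 / 0.1840 = 1.7609

1.76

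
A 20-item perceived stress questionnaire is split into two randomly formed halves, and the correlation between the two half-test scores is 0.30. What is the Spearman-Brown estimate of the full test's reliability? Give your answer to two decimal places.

0.46

r_full = 2r_hh / (1 + r_hh) = 2 × 0.30 / (1 + 0.30)
       = 0.6000 / 1.3000 = 0.4615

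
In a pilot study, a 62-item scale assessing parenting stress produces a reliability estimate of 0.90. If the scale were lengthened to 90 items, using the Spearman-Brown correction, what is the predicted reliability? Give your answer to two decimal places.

0.93

n = 90/62 = 1.4516
Apply the Spearman-Brown prophecy formula, r' = nr / [1 + (n − 1)r]:
r_new = (1.4516 × 0.90) / (1 + (1.4516 − 1) × 0.90)
r_new = 1.3064 / 1.4064 ≈ 0.9289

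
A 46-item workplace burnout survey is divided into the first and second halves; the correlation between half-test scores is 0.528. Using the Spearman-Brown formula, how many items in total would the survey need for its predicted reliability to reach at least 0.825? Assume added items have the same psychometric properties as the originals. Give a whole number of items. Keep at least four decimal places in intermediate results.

r_full = 2(0.528)/(1 + 0.528) = 0.6911
Solve Spearman-Brown for n: n = 0.825(1 − 0.6911) / [0.6911(1 − 0.825)] = 2.1071
Required items = 2.1071 × 46 = 96.93, so 97 items.

97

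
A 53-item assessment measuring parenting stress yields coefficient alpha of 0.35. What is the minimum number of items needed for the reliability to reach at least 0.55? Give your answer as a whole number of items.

121

n = [0.55 × 0.65] / [0.35 × 0.45]
  = 0.3575 / 0.1575 = 2.2698
So the test needs 2.2698 × 53 ≈ 120.30 items; rounding up, 121.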